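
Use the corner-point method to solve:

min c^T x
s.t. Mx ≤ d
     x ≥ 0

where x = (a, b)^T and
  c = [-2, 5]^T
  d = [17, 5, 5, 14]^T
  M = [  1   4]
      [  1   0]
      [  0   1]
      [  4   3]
Each vertex is the intersection of two constraint boundaries that also satisfies all remaining constraints:
  a = 0 and b = 0 → (0, 0)
  4a + 3b = 14 and b = 0 → (3.5, 0)
  a + 4b = 17 and 4a + 3b = 14 → (0.3846, 4.154)
  a + 4b = 17 and a = 0 → (0, 4.25)

Evaluating z = -2a + 5b at each vertex:
  (0, 0): z = 0
  (3.5, 0): z = -7
  (0.3846, 4.154): z = 20
  (0, 4.25): z = 21.25

The minimum is at (3.5, 0) with z = -7.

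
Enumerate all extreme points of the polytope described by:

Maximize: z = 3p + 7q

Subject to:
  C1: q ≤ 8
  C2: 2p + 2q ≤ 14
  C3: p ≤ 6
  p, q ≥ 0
Each vertex is the intersection of two constraint boundaries that also satisfies all remaining constraints:
  p = 0 and q = 0 → (0, 0)
  p = 6 and q = 0 → (6, 0)
  2p + 2q = 14 and p = 6 → (6, 1)
  2p + 2q = 14 and p = 0 → (0, 7)

Vertices: (0, 0), (6, 0), (6, 1), (0, 7)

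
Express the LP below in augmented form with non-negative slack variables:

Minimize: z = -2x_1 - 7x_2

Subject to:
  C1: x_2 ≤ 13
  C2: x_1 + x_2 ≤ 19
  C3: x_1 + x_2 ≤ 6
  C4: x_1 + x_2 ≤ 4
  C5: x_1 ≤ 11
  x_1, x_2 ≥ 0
min z = -2x_1 - 7x_2

s.t.
  x_2 + s1 = 13
  x_1 + x_2 + s2 = 19
  x_1 + x_2 + s3 = 6
  x_1 + x_2 + s4 = 4
  x_1 + s5 = 11
  x_1, x_2, s1, s2, s3, s4, s5 ≥ 0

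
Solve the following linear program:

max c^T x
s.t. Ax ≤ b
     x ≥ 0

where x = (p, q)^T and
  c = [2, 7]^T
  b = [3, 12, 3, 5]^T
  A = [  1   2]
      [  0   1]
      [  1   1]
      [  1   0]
Each vertex is the intersection of two constraint boundaries that also satisfies all remaining constraints:
  p = 0 and q = 0 → (0, 0)
  p + 2q = 3 and p + q = 3 → (3, 0)
  p + 2q = 3 and p = 0 → (0, 1.5)

Evaluating z = 2p + 7q at each vertex:
  (0, 0): z = 0
  (3, 0): z = 6
  (0, 1.5): z = 10.5

The maximum is at (0, 1.5) with z = 10.5.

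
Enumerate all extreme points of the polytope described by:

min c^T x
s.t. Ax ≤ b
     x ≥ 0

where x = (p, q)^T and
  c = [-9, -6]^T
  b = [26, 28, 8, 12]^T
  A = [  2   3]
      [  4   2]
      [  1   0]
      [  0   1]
Each vertex is the intersection of two constraint boundaries that also satisfies all remaining constraints:
  p = 0 and q = 0 → (0, 0)
  4p + 2q = 28 and q = 0 → (7, 0)
  2p + 3q = 26 and 4p + 2q = 28 → (4, 6)
  2p + 3q = 26 and p = 0 → (0, 8.667)

Vertices: (0, 0), (7, 0), (4, 6), (0, 8.667)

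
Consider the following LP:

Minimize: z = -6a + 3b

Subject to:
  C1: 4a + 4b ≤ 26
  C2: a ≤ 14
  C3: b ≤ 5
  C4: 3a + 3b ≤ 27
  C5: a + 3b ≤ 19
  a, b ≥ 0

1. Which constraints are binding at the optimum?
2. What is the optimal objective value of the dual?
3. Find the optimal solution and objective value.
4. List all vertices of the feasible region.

1. C1, b ≥ 0
2. -39 (by strong duality, equal to the primal optimum)
3. a = 6.5, b = 0, z = -39
4. (0, 0), (6.5, 0), (1.5, 5), (0, 5)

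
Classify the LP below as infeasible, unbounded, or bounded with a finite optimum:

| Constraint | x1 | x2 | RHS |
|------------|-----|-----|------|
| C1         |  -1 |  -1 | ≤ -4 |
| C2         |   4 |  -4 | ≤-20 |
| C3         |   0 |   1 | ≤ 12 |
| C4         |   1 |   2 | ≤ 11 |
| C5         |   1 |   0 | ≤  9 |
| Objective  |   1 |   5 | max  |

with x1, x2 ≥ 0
The point (0, 5.5) satisfies every constraint, so the LP is feasible; the constraints give x1 ≤ 9 and x2 ≤ 12, which with x1, x2 ≥ 0 keep the feasible region inside a bounded box. A feasible, bounded LP attains a finite optimum at a vertex.

Evaluating z = x1 + 5x2 at each vertex:
  (0, 5): z = 25
  (0.3333, 5.333): z = 27
  (0, 5.5): z = 27.5

Feasible with finite optimum z* = 27.5 at (0, 5.5).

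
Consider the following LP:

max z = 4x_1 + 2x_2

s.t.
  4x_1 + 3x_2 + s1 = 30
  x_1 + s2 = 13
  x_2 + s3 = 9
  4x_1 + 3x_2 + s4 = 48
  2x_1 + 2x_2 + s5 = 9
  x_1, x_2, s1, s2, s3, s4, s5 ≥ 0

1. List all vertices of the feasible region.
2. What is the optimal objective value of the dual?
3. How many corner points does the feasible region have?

1. (0, 0), (4.5, 0), (0, 4.5)
2. 18 (by strong duality, equal to the primal optimum)
3. 3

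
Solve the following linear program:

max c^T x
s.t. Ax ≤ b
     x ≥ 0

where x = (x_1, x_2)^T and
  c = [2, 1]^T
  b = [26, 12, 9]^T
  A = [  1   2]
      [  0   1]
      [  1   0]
x_1 = 9, x_2 = 8.5, z = 26.5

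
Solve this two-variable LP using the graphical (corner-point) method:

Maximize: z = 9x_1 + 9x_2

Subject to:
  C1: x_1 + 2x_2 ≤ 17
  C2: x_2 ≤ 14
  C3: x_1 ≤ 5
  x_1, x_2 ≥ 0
x_1 = 5, x_2 = 6, z = 99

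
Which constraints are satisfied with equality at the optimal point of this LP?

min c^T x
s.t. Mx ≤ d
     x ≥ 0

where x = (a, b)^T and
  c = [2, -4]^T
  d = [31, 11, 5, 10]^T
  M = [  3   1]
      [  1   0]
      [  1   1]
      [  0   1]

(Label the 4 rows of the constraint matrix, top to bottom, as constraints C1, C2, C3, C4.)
Optimal: a = 0, b = 5
Slack at optimum:
  C1: slack = 26
  C2: slack = 11
  C3: slack = 0 (binding)
  C4: slack = 5
  a ≥ 0: a = 0 (binding)
  b ≥ 0: b = 5
Binding constraints: C3, a ≥ 0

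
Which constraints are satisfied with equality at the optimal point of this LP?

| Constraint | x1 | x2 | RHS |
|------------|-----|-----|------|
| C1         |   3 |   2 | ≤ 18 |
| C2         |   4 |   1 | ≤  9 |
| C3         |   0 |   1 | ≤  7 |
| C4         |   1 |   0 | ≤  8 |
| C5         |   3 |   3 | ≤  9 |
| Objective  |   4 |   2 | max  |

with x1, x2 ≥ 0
Optimal: x1 = 2, x2 = 1
Slack at optimum:
  C1: slack = 10
  C2: slack = 0 (binding)
  C3: slack = 6
  C4: slack = 6
  C5: slack = 0 (binding)
  x1 ≥ 0: x1 = 2
  x2 ≥ 0: x2 = 1
Binding constraints: C2, C5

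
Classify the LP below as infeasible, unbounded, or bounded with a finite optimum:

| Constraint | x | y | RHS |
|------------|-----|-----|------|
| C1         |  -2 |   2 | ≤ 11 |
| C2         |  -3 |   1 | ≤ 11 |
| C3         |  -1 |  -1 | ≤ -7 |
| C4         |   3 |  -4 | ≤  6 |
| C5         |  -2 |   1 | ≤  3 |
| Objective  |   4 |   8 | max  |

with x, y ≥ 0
Feasible point: (2, 5) satisfies every constraint, so the LP is feasible.
Direction d = (1, 1): for each constraint row a, a·d ≤ 0 —
  (-2)(1) + (2)(1) = 0 ≤ 0
  (-3)(1) + (1)(1) = -2 ≤ 0
  (-1)(1) + (-1)(1) = -2 ≤ 0
  (3)(1) + (-4)(1) = -1 ≤ 0
  (-2)(1) + (1)(1) = -1 ≤ 0
and d ≥ 0, so (2, 5) + t·d stays feasible for every t ≥ 0. Along this ray z = 4x + 8y changes by 12 per unit t, so z → +∞.

Unbounded — the objective can increase without bound over the feasible region.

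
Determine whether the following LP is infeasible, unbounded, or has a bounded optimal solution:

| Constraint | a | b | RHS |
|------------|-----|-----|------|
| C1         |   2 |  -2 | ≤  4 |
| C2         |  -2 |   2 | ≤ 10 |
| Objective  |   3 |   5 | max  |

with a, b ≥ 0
Feasible point: (0, 0) satisfies every constraint, so the LP is feasible.
Direction d = (1, 1): for each constraint row a, a·d ≤ 0 —
  (2)(1) + (-2)(1) = 0 ≤ 0
  (-2)(1) + (2)(1) = 0 ≤ 0
and d ≥ 0, so (0, 0) + t·d stays feasible for every t ≥ 0. Along this ray z = 3a + 5b changes by 8 per unit t, so z → +∞.

Unbounded — the objective can increase without bound over the feasible region.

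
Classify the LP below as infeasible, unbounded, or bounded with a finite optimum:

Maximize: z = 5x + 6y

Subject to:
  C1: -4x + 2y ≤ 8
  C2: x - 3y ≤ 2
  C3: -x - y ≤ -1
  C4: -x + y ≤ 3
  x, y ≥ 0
Feasible point: (0, 1) satisfies every constraint, so the LP is feasible.
Direction d = (1, 1): for each constraint row a, a·d ≤ 0 —
  (-4)(1) + (2)(1) = -2 ≤ 0
  (1)(1) + (-3)(1) = -2 ≤ 0
  (-1)(1) + (-1)(1) = -2 ≤ 0
  (-1)(1) + (1)(1) = 0 ≤ 0
and d ≥ 0, so (0, 1) + t·d stays feasible for every t ≥ 0. Along this ray z = 5x + 6y changes by 11 per unit t, so z → +∞.

Unbounded: there is a feasible ray along which z → +∞.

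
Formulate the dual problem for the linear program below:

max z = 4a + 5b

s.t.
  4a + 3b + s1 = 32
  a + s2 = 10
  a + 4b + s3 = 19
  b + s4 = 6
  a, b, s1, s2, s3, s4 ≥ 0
Minimize: z = 32y1 + 10y2 + 19y3 + 6y4

Subject to:
  C1: -4y1 - y2 - y3 ≤ -4
  C2: -3y1 - 4y3 - y4 ≤ -5
  y1, y2, y3, y4 ≥ 0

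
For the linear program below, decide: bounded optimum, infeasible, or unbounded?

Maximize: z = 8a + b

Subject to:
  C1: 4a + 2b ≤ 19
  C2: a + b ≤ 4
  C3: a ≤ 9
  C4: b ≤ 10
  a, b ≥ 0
The point (4, 0) satisfies every constraint, so the LP is feasible; the constraints give a ≤ 9 and b ≤ 10, which with a, b ≥ 0 keep the feasible region inside a bounded box. A feasible, bounded LP attains a finite optimum at a vertex.

Evaluating z = 8a + b at each vertex:
  (0, 0): z = 0
  (4, 0): z = 32
  (0, 4): z = 4

Feasible with finite optimum z* = 32 at (4, 0).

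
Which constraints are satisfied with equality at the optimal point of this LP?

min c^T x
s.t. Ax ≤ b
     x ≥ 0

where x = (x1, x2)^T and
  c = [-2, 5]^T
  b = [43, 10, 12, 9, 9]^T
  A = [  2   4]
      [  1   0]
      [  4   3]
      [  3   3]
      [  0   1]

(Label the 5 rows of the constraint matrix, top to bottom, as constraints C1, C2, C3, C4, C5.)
Optimal: x1 = 3, x2 = 0
Slack at optimum:
  C1: slack = 37
  C2: slack = 7
  C3: slack = 0 (binding)
  C4: slack = 0 (binding)
  C5: slack = 9
  x1 ≥ 0: x1 = 3
  x2 ≥ 0: x2 = 0 (binding)
Binding constraints: C3, C4, x2 ≥ 0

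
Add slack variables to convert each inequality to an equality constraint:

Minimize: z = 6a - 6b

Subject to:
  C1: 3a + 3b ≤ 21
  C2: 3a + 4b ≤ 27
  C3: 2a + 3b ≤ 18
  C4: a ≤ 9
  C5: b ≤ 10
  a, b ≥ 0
min z = 6a - 6b

s.t.
  3a + 3b + s1 = 21
  3a + 4b + s2 = 27
  2a + 3b + s3 = 18
  a + s4 = 9
  b + s5 = 10
  a, b, s1, s2, s3, s4, s5 ≥ 0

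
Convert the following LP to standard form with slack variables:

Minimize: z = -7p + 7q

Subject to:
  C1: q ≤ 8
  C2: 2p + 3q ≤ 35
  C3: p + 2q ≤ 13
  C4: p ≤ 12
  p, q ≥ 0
min z = -7p + 7q

s.t.
  q + s1 = 8
  2p + 3q + s2 = 35
  p + 2q + s3 = 13
  p + s4 = 12
  p, q, s1, s2, s3, s4 ≥ 0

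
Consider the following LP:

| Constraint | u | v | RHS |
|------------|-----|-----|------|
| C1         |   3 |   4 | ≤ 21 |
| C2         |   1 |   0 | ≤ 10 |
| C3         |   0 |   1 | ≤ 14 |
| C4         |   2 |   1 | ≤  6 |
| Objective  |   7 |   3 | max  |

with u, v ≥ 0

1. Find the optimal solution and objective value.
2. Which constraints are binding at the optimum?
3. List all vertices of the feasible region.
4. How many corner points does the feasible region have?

1. u = 3, v = 0, z = 21
2. C4, v ≥ 0
3. (0, 0), (3, 0), (0.6, 4.8), (0, 5.25)
4. 4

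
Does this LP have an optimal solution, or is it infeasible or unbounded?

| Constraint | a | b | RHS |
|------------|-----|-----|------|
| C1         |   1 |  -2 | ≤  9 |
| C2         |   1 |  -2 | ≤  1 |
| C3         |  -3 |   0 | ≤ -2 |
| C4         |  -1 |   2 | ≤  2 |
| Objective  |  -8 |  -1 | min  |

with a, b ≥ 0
Feasible point: (1, 0) satisfies every constraint, so the LP is feasible.
Direction d = (2, 1): for each constraint row a, a·d ≤ 0 —
  (1)(2) + (-2)(1) = 0 ≤ 0
  (1)(2) + (-2)(1) = 0 ≤ 0
  (-3)(2) + (0)(1) = -6 ≤ 0
  (-1)(2) + (2)(1) = 0 ≤ 0
and d ≥ 0, so (1, 0) + t·d stays feasible for every t ≥ 0. Along this ray z = -8a - b changes by -17 per unit t, so z → −∞.

Unbounded — the objective can decrease without bound over the feasible region.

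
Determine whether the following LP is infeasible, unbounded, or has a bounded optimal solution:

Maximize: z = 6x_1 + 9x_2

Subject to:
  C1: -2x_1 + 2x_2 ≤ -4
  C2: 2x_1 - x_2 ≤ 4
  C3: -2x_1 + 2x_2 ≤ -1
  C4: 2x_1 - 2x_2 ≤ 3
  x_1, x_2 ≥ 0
C4 requires 2x_1 - 2x_2 ≤ 3, while C1 (-2x_1 + 2x_2 ≤ -4) is equivalent to 2x_1 - 2x_2 ≥ 4. Together they would need 4 ≤ 2x_1 - 2x_2 ≤ 3, which is impossible since 4 > 3. No point satisfies all constraints.

Infeasible: no point satisfies all constraints simultaneously.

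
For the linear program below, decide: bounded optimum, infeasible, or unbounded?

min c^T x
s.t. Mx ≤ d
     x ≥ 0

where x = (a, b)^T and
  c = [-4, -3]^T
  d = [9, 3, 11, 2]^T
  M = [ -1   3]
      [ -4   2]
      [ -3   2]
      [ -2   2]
Feasible point: (0, 0) satisfies every constraint, so the LP is feasible.
Direction d = (1, 0): for each constraint row a, a·d ≤ 0 —
  (-1)(1) + (3)(0) = -1 ≤ 0
  (-4)(1) + (2)(0) = -4 ≤ 0
  (-3)(1) + (2)(0) = -3 ≤ 0
  (-2)(1) + (2)(0) = -2 ≤ 0
and d ≥ 0, so (0, 0) + t·d stays feasible for every t ≥ 0. Along this ray z = -4a - 3b changes by -4 per unit t, so z → −∞.

Unbounded: there is a feasible ray along which z → −∞.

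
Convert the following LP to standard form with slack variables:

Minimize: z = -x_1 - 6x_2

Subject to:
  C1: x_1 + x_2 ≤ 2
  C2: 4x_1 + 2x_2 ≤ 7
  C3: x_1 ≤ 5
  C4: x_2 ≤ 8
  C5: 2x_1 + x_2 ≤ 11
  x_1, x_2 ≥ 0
min z = -x_1 - 6x_2

s.t.
  x_1 + x_2 + s1 = 2
  4x_1 + 2x_2 + s2 = 7
  x_1 + s3 = 5
  x_2 + s4 = 8
  2x_1 + x_2 + s5 = 11
  x_1, x_2, s1, s2, s3, s4, s5 ≥ 0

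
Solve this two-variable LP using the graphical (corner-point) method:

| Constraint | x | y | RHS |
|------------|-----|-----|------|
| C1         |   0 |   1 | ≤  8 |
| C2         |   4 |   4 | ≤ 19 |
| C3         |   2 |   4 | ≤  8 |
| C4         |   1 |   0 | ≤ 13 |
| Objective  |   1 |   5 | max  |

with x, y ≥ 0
Each vertex is the intersection of two constraint boundaries that also satisfies all remaining constraints:
  x = 0 and y = 0 → (0, 0)
  2x + 4y = 8 and y = 0 → (4, 0)
  2x + 4y = 8 and x = 0 → (0, 2)

Evaluating z = x + 5y at each vertex:
  (0, 0): z = 0
  (4, 0): z = 4
  (0, 2): z = 10

The maximum is at (0, 2) with z = 10.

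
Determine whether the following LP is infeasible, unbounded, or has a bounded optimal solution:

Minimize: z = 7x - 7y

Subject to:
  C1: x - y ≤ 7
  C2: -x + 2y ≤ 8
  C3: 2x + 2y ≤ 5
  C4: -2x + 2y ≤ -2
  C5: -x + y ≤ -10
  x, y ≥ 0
C1 requires x - y ≤ 7, while C5 (-x + y ≤ -10) is equivalent to x - y ≥ 10. Together they would need 10 ≤ x - y ≤ 7, which is impossible since 10 > 7. No point satisfies all constraints.

Infeasible — the constraint set is empty.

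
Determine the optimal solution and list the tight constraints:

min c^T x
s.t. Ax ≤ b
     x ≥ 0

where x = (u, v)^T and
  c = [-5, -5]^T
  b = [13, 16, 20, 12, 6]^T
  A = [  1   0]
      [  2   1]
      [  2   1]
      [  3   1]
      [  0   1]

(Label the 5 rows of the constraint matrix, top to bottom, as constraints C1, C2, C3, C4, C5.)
Optimal: u = 2, v = 6
Binding: C4, C5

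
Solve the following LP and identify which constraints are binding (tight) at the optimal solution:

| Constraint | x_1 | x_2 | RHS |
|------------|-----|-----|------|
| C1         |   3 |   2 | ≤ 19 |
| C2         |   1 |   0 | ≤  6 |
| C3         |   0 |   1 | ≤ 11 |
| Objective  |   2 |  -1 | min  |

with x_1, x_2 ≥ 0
Optimal: x_1 = 0, x_2 = 9.5
Binding: C1, x_1 ≥ 0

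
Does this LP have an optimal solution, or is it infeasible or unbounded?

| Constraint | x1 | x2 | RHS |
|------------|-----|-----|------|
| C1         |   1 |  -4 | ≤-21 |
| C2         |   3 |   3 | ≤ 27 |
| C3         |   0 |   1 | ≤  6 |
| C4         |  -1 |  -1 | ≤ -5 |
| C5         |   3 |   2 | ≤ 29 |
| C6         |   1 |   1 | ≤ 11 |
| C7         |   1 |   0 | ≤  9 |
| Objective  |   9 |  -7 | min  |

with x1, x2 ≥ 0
The point (0, 6) satisfies every constraint, so the LP is feasible; the constraints give x1 ≤ 9 and x2 ≤ 6, which with x1, x2 ≥ 0 keep the feasible region inside a bounded box. A feasible, bounded LP attains a finite optimum at a vertex.

Bounded optimum: z* = -42 at (0, 6).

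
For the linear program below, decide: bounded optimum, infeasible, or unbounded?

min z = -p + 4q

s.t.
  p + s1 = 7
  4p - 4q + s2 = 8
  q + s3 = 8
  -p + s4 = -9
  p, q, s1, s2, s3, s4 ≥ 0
The row p + s1 = 7 with s1 ≥ 0 requires p ≤ 7, while the row -p + s4 = -9 with s4 ≥ 0 is equivalent to p ≥ 9. Together they would need 9 ≤ p ≤ 7, which is impossible since 9 > 7. No point satisfies all constraints.

Infeasible — the constraint set is empty.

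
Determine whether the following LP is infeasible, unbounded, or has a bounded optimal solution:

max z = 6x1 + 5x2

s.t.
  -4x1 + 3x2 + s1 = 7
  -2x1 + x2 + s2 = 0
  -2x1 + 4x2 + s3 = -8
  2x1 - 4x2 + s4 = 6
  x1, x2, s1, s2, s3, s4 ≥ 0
The row 2x1 - 4x2 + s4 = 6 with s4 ≥ 0 requires 2x1 - 4x2 ≤ 6, while the row -2x1 + 4x2 + s3 = -8 with s3 ≥ 0 is equivalent to 2x1 - 4x2 ≥ 8. Together they would need 8 ≤ 2x1 - 4x2 ≤ 6, which is impossible since 8 > 6. No point satisfies all constraints.

Infeasible: no point satisfies all constraints simultaneously.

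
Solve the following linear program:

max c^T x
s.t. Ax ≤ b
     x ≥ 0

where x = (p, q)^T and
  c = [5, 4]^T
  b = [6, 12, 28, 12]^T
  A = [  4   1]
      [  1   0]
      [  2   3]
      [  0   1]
p = 0, q = 6, z = 24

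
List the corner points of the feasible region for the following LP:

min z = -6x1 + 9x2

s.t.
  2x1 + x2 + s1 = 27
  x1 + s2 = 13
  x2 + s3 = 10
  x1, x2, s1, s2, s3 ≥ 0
Each vertex is the intersection of two constraint boundaries that also satisfies all remaining constraints:
  x1 = 0 and x2 = 0 → (0, 0)
  x1 = 13 and x2 = 0 → (13, 0)
  2x1 + x2 = 27 and x1 = 13 → (13, 1)
  2x1 + x2 = 27 and x2 = 10 → (8.5, 10)
  x2 = 10 and x1 = 0 → (0, 10)

Vertices: (0, 0), (13, 0), (13, 1), (8.5, 10), (0, 10)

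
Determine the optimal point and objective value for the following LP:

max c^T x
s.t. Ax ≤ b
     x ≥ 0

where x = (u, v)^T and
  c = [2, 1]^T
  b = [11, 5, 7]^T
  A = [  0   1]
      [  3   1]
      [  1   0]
Each vertex is the intersection of two constraint boundaries that also satisfies all remaining constraints:
  u = 0 and v = 0 → (0, 0)
  3u + v = 5 and v = 0 → (1.667, 0)
  3u + v = 5 and u = 0 → (0, 5)

Evaluating z = 2u + v at each vertex:
  (0, 0): z = 0
  (1.667, 0): z = 3.333
  (0, 5): z = 5

The maximum is at (0, 5) with z = 5.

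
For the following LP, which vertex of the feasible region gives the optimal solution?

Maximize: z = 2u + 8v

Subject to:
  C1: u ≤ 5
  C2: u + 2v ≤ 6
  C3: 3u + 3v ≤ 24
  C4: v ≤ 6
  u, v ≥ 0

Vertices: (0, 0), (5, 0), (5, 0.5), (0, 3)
(0, 3) with z = 24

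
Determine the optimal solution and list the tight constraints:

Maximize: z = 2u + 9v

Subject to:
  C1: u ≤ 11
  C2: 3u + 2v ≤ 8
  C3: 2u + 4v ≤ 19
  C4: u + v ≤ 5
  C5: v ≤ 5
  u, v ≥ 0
Optimal: u = 0, v = 4
Binding: C2, u ≥ 0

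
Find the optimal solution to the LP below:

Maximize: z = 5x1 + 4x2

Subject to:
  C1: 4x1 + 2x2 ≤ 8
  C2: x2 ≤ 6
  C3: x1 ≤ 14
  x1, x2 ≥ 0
x1 = 0, x2 = 4, z = 16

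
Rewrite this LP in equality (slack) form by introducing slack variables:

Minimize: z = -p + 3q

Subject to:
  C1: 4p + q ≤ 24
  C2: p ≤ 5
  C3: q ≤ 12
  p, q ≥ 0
min z = -p + 3q

s.t.
  4p + q + s1 = 24
  p + s2 = 5
  q + s3 = 12
  p, q, s1, s2, s3 ≥ 0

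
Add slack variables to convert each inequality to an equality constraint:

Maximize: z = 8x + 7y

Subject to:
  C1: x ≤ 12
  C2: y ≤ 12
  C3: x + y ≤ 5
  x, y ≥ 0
max z = 8x + 7y

s.t.
  x + s1 = 12
  y + s2 = 12
  x + y + s3 = 5
  x, y, s1, s2, s3 ≥ 0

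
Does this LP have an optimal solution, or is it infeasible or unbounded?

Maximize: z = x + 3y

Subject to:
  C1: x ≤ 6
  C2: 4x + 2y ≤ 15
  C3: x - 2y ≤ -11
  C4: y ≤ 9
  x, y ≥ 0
The point (0, 7.5) satisfies every constraint, so the LP is feasible; the constraints give x ≤ 6 and y ≤ 9, which with x, y ≥ 0 keep the feasible region inside a bounded box. A feasible, bounded LP attains a finite optimum at a vertex.

The LP has an optimal solution: (0, 7.5) with z = 22.5.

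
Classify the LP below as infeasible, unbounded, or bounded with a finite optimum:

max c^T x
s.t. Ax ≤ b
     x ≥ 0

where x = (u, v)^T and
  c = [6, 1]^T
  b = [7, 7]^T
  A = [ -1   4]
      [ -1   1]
Feasible point: (0, 0) satisfies every constraint, so the LP is feasible.
Direction d = (1, 0): for each constraint row a, a·d ≤ 0 —
  (-1)(1) + (4)(0) = -1 ≤ 0
  (-1)(1) + (1)(0) = -1 ≤ 0
and d ≥ 0, so (0, 0) + t·d stays feasible for every t ≥ 0. Along this ray z = 6u + v changes by 6 per unit t, so z → +∞.

The LP is unbounded; z can be made arbitrarily large.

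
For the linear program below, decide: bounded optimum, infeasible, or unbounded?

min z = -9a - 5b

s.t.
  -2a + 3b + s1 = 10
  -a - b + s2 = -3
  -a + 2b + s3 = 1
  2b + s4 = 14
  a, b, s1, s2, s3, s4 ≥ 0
Feasible point: (2, 1) satisfies every constraint, so the LP is feasible.
Direction d = (1, 0): for each constraint row a, a·d ≤ 0 —
  (-2)(1) + (3)(0) = -2 ≤ 0
  (-1)(1) + (-1)(0) = -1 ≤ 0
  (-1)(1) + (2)(0) = -1 ≤ 0
  (0)(1) + (2)(0) = 0 ≤ 0
and d ≥ 0, so (2, 1) + t·d stays feasible for every t ≥ 0. Along this ray z = -9a - 5b changes by -9 per unit t, so z → −∞.

Unbounded — the objective can decrease without bound over the feasible region.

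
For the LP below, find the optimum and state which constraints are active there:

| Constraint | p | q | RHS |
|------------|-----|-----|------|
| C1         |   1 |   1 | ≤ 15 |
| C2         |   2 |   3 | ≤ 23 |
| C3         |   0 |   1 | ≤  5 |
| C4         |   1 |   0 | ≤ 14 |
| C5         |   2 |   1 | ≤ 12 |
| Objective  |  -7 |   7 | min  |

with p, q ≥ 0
Optimal: p = 6, q = 0
Slack at optimum:
  C1: slack = 9
  C2: slack = 11
  C3: slack = 5
  C4: slack = 8
  C5: slack = 0 (binding)
  p ≥ 0: p = 6
  q ≥ 0: q = 0 (binding)
Binding constraints: C5, q ≥ 0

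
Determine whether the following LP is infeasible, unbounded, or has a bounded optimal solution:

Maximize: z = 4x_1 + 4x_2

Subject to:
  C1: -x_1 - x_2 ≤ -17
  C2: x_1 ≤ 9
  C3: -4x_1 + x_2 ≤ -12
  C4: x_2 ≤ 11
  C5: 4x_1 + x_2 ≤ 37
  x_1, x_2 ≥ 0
The point (6.5, 11) satisfies every constraint, so the LP is feasible; the constraints give x_1 ≤ 9 and x_2 ≤ 11, which with x_1, x_2 ≥ 0 keep the feasible region inside a bounded box. A feasible, bounded LP attains a finite optimum at a vertex.

The LP has an optimal solution: (6.5, 11) with z = 70.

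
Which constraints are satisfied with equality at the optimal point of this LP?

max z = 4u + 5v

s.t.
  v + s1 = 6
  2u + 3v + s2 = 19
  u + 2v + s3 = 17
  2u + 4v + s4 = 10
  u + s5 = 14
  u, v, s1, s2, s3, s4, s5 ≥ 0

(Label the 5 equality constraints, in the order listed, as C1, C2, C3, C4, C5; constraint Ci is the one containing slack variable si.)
Optimal: u = 5, v = 0
Binding: C4, v ≥ 0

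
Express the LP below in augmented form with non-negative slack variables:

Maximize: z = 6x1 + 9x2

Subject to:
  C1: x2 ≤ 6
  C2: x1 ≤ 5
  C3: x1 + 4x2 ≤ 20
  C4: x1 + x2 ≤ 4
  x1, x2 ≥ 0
max z = 6x1 + 9x2

s.t.
  x2 + s1 = 6
  x1 + s2 = 5
  x1 + 4x2 + s3 = 20
  x1 + x2 + s4 = 4
  x1, x2, s1, s2, s3, s4 ≥ 0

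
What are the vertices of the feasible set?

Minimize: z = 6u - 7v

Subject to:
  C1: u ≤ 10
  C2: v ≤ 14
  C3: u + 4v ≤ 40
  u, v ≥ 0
Each vertex is the intersection of two constraint boundaries that also satisfies all remaining constraints:
  u = 0 and v = 0 → (0, 0)
  u = 10 and v = 0 → (10, 0)
  u = 10 and u + 4v = 40 → (10, 7.5)
  u + 4v = 40 and u = 0 → (0, 10)

Vertices: (0, 0), (10, 0), (10, 7.5), (0, 10)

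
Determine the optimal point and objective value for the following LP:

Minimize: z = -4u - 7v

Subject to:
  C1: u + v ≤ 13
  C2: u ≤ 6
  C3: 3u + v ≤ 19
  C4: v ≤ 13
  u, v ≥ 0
u = 0, v = 13, z = -91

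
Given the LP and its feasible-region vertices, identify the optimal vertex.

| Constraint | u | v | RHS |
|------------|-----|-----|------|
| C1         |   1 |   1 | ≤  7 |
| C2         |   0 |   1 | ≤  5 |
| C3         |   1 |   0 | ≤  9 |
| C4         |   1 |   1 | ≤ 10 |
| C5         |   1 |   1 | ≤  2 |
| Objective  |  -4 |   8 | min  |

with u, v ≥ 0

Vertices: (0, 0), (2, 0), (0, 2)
Evaluating z = -4u + 8v at each vertex:
  (0, 0): z = 0
  (2, 0): z = -8
  (0, 2): z = 16

The smallest value is z = -8, attained at (2, 0).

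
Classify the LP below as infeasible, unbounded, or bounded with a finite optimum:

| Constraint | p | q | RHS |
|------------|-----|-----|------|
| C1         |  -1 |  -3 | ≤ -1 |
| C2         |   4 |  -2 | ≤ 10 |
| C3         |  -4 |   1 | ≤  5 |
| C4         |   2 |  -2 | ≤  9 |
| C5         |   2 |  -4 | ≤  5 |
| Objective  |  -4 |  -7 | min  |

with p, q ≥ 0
Feasible point: (0, 1) satisfies every constraint, so the LP is feasible.
Direction d = (1, 2): for each constraint row a, a·d ≤ 0 —
  (-1)(1) + (-3)(2) = -7 ≤ 0
  (4)(1) + (-2)(2) = 0 ≤ 0
  (-4)(1) + (1)(2) = -2 ≤ 0
  (2)(1) + (-2)(2) = -2 ≤ 0
  (2)(1) + (-4)(2) = -6 ≤ 0
and d ≥ 0, so (0, 1) + t·d stays feasible for every t ≥ 0. Along this ray z = -4p - 7q changes by -18 per unit t, so z → −∞.

The LP is unbounded; z can be made arbitrarily small.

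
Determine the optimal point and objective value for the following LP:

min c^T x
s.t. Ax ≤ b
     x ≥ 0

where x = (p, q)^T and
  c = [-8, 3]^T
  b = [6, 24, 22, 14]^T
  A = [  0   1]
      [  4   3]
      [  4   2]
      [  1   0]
p = 5.5, q = 0, z = -44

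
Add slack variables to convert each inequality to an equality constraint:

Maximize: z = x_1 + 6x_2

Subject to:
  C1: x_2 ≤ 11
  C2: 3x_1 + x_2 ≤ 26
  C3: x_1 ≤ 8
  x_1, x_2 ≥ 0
max z = x_1 + 6x_2

s.t.
  x_2 + s1 = 11
  3x_1 + x_2 + s2 = 26
  x_1 + s3 = 8
  x_1, x_2, s1, s2, s3 ≥ 0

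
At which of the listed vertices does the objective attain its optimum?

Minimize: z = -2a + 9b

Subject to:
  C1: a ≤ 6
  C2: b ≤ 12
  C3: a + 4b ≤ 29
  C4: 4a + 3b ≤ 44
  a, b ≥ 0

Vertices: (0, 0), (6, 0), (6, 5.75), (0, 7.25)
Evaluating z = -2a + 9b at each vertex:
  (0, 0): z = 0
  (6, 0): z = -12
  (6, 5.75): z = 39.75
  (0, 7.25): z = 65.25

The smallest value is z = -12, attained at (6, 0).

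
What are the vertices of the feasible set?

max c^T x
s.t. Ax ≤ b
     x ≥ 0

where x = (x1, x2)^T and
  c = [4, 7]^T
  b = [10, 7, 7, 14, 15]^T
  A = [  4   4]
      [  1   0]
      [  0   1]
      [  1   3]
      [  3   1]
Each vertex is the intersection of two constraint boundaries that also satisfies all remaining constraints:
  x1 = 0 and x2 = 0 → (0, 0)
  4x1 + 4x2 = 10 and x2 = 0 → (2.5, 0)
  4x1 + 4x2 = 10 and x1 = 0 → (0, 2.5)

Vertices: (0, 0), (2.5, 0), (0, 2.5)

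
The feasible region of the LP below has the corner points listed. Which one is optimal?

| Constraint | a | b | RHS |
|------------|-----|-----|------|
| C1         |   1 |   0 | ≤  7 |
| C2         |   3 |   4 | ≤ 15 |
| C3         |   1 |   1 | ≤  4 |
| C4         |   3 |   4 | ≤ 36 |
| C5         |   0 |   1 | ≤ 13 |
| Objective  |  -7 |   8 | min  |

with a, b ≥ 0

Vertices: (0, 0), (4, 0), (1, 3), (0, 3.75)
Evaluating z = -7a + 8b at each vertex:
  (0, 0): z = 0
  (4, 0): z = -28
  (1, 3): z = 17
  (0, 3.75): z = 30

The smallest value is z = -28, attained at (4, 0).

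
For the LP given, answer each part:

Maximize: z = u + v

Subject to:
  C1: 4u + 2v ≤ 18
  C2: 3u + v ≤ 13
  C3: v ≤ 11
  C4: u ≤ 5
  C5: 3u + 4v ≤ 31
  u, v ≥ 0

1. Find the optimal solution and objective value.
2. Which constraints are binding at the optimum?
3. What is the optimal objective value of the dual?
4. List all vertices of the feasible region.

1. u = 1, v = 7, z = 8
2. C1, C5
3. 8 (by strong duality, equal to the primal optimum)
4. (0, 0), (4.333, 0), (4, 1), (1, 7), (0, 7.75)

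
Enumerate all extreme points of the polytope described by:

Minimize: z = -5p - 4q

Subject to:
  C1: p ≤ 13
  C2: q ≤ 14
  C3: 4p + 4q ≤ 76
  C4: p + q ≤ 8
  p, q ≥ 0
Each vertex is the intersection of two constraint boundaries that also satisfies all remaining constraints:
  p = 0 and q = 0 → (0, 0)
  p + q = 8 and q = 0 → (8, 0)
  p + q = 8 and p = 0 → (0, 8)

Vertices: (0, 0), (8, 0), (0, 8)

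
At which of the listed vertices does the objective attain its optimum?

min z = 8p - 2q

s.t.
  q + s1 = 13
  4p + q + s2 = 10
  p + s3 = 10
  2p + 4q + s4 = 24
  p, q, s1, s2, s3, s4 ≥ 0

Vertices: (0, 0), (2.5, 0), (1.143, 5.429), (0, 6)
Evaluating z = 8p - 2q at each vertex:
  (0, 0): z = 0
  (2.5, 0): z = 20
  (1.143, 5.429): z = -1.714
  (0, 6): z = -12

The smallest value is z = -12, attained at (0, 6).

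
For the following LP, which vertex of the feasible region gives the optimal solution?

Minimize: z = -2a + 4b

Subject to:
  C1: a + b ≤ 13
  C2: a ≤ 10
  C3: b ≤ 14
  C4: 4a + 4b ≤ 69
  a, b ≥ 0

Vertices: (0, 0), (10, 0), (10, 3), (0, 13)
Evaluating z = -2a + 4b at each vertex:
  (0, 0): z = 0
  (10, 0): z = -20
  (10, 3): z = -8
  (0, 13): z = 52

The smallest value is z = -20, attained at (10, 0).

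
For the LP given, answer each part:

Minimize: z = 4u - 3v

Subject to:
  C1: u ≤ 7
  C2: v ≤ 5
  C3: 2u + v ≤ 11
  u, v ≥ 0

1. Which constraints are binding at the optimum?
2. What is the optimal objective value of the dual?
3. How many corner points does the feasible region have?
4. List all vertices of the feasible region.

1. C2, u ≥ 0
2. -15 (by strong duality, equal to the primal optimum)
3. 4
4. (0, 0), (5.5, 0), (3, 5), (0, 5)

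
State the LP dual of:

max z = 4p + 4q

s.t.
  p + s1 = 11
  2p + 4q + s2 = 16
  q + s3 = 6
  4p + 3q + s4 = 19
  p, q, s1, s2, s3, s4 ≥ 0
Minimize: z = 11y1 + 16y2 + 6y3 + 19y4

Subject to:
  C1: -y1 - 2y2 - 4y4 ≤ -4
  C2: -4y2 - y3 - 3y4 ≤ -4
  y1, y2, y3, y4 ≥ 0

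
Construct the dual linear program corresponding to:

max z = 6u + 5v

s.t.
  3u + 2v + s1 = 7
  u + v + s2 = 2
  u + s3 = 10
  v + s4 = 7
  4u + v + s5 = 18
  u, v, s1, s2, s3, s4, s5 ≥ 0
Minimize: z = 7y1 + 2y2 + 10y3 + 7y4 + 18y5

Subject to:
  C1: -3y1 - y2 - y3 - 4y5 ≤ -6
  C2: -2y1 - y2 - y4 - y5 ≤ -5
  y1, y2, y3, y4, y5 ≥ 0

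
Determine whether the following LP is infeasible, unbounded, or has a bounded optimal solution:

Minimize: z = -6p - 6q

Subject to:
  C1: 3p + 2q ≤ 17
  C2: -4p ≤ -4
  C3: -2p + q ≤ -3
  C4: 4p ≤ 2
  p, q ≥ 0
C4 requires 4p ≤ 2, while C2 (-4p ≤ -4) is equivalent to 4p ≥ 4. Together they would need 4 ≤ 4p ≤ 2, which is impossible since 4 > 2. No point satisfies all constraints.

Infeasible — the constraint set is empty.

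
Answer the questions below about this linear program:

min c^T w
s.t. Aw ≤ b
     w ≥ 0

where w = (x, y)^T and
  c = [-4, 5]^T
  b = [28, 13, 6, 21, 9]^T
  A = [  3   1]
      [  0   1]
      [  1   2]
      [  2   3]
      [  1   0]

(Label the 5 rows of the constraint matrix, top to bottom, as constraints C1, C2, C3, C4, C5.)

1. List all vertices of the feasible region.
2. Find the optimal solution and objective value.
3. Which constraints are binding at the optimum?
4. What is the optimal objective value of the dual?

1. (0, 0), (6, 0), (0, 3)
2. x = 6, y = 0, z = -24
3. C3, y ≥ 0
4. -24 (by strong duality, equal to the primal optimum)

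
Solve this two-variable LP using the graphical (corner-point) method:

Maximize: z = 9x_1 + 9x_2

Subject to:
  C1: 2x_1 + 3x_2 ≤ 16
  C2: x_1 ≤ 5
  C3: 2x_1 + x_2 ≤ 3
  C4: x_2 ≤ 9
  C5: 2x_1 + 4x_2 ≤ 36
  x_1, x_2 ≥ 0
x_1 = 0, x_2 = 3, z = 27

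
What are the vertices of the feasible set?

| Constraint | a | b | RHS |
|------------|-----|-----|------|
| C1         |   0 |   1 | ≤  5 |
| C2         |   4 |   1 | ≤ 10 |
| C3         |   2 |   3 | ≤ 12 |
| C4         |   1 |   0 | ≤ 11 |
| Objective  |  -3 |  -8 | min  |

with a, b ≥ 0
Each vertex is the intersection of two constraint boundaries that also satisfies all remaining constraints:
  a = 0 and b = 0 → (0, 0)
  4a + b = 10 and b = 0 → (2.5, 0)
  4a + b = 10 and 2a + 3b = 12 → (1.8, 2.8)
  2a + 3b = 12 and a = 0 → (0, 4)

Vertices: (0, 0), (2.5, 0), (1.8, 2.8), (0, 4)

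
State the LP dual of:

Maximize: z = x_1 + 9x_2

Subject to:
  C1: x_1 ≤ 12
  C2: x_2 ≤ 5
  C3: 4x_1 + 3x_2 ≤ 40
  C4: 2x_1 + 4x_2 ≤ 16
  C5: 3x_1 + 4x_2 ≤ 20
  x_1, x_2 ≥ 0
Minimize: z = 12y1 + 5y2 + 40y3 + 16y4 + 20y5

Subject to:
  C1: -y1 - 4y3 - 2y4 - 3y5 ≤ -1
  C2: -y2 - 3y3 - 4y4 - 4y5 ≤ -9
  y1, y2, y3, y4, y5 ≥ 0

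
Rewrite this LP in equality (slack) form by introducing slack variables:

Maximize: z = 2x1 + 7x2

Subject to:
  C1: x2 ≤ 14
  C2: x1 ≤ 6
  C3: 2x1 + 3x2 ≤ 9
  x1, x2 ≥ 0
max z = 2x1 + 7x2

s.t.
  x2 + s1 = 14
  x1 + s2 = 6
  2x1 + 3x2 + s3 = 9
  x1, x2, s1, s2, s3 ≥ 0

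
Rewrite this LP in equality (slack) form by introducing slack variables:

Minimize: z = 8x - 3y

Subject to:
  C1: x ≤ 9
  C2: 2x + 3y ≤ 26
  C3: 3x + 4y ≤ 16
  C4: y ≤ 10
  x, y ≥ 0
min z = 8x - 3y

s.t.
  x + s1 = 9
  2x + 3y + s2 = 26
  3x + 4y + s3 = 16
  y + s4 = 10
  x, y, s1, s2, s3, s4 ≥ 0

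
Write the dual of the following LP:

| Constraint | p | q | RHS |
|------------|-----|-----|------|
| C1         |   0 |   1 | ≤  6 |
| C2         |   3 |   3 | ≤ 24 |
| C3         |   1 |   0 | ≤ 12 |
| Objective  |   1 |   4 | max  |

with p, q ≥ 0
Minimize: z = 6y1 + 24y2 + 12y3

Subject to:
  C1: -3y2 - y3 ≤ -1
  C2: -y1 - 3y2 ≤ -4
  y1, y2, y3 ≥ 0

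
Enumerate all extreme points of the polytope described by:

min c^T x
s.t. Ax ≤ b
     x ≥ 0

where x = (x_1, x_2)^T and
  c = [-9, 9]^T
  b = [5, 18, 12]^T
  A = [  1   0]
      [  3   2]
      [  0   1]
Each vertex is the intersection of two constraint boundaries that also satisfies all remaining constraints:
  x_1 = 0 and x_2 = 0 → (0, 0)
  x_1 = 5 and x_2 = 0 → (5, 0)
  x_1 = 5 and 3x_1 + 2x_2 = 18 → (5, 1.5)
  3x_1 + 2x_2 = 18 and x_1 = 0 → (0, 9)

Vertices: (0, 0), (5, 0), (5, 1.5), (0, 9)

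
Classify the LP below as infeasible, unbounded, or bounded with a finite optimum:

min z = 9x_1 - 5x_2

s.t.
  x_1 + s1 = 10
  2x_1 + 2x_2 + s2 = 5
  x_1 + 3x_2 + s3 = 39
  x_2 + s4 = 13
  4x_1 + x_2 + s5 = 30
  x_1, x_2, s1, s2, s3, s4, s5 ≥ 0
The point (0, 2.5) satisfies every constraint, so the LP is feasible; the constraints give x_1 ≤ 10 and x_2 ≤ 13, which with x_1, x_2 ≥ 0 keep the feasible region inside a bounded box. A feasible, bounded LP attains a finite optimum at a vertex.

Feasible with finite optimum z* = -12.5 at (0, 2.5).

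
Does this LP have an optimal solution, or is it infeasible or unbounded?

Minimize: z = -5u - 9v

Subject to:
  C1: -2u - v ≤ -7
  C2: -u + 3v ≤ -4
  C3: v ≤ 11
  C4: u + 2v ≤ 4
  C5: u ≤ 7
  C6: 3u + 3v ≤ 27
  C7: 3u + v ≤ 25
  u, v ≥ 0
The point (4, 0) satisfies every constraint, so the LP is feasible; the constraints give u ≤ 7 and v ≤ 11, which with u, v ≥ 0 keep the feasible region inside a bounded box. A feasible, bounded LP attains a finite optimum at a vertex.

Evaluating z = -5u - 9v at each vertex:
  (4, 0): z = -20

Bounded optimum: z* = -20 at (4, 0).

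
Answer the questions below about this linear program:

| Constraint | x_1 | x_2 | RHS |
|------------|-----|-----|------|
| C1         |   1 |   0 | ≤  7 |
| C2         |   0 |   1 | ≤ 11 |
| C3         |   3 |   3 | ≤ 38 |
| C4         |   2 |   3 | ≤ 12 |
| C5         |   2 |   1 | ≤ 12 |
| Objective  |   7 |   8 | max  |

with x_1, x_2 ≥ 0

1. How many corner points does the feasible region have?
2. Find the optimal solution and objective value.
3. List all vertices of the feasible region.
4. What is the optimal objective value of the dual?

1. 3
2. x_1 = 6, x_2 = 0, z = 42
3. (0, 0), (6, 0), (0, 4)
4. 42 (by strong duality, equal to the primal optimum)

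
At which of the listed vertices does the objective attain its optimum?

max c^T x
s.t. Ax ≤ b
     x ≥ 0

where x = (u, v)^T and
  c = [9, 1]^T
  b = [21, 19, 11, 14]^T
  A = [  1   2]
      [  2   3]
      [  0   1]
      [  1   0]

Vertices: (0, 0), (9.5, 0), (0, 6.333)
Evaluating z = 9u + v at each vertex:
  (0, 0): z = 0
  (9.5, 0): z = 85.5
  (0, 6.333): z = 6.333

The largest value is z = 85.5, attained at (9.5, 0).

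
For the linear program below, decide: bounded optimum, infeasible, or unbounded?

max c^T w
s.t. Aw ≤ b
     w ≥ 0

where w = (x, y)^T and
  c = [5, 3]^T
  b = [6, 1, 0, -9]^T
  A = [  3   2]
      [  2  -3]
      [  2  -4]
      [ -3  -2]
One constraint requires 3x + 2y ≤ 6, while the constraint -3x - 2y ≤ -9 is equivalent to 3x + 2y ≥ 9. Together they would need 9 ≤ 3x + 2y ≤ 6, which is impossible since 9 > 6. No point satisfies all constraints.

Infeasible — the constraint set is empty.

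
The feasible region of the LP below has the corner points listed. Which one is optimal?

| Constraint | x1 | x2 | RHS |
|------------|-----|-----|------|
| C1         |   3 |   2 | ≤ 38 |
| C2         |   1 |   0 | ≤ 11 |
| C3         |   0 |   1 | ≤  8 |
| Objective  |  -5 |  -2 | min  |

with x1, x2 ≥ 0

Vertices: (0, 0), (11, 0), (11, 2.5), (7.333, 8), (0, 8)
Evaluating z = -5x1 - 2x2 at each vertex:
  (0, 0): z = 0
  (11, 0): z = -55
  (11, 2.5): z = -60
  (7.333, 8): z = -52.67
  (0, 8): z = -16

The smallest value is z = -60, attained at (11, 2.5).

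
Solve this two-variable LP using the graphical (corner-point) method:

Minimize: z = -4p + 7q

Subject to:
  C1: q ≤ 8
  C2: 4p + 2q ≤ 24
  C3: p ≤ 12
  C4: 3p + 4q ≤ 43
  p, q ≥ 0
Each vertex is the intersection of two constraint boundaries that also satisfies all remaining constraints:
  p = 0 and q = 0 → (0, 0)
  4p + 2q = 24 and q = 0 → (6, 0)
  q = 8 and 4p + 2q = 24 → (2, 8)
  q = 8 and p = 0 → (0, 8)

Evaluating z = -4p + 7q at each vertex:
  (0, 0): z = 0
  (6, 0): z = -24
  (2, 8): z = 48
  (0, 8): z = 56

The minimum is at (6, 0) with z = -24.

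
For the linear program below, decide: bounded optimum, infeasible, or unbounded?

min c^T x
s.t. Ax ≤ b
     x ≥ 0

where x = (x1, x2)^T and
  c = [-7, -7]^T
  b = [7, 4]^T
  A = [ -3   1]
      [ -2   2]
Feasible point: (0, 0) satisfies every constraint, so the LP is feasible.
Direction d = (1, 0): for each constraint row a, a·d ≤ 0 —
  (-3)(1) + (1)(0) = -3 ≤ 0
  (-2)(1) + (2)(0) = -2 ≤ 0
and d ≥ 0, so (0, 0) + t·d stays feasible for every t ≥ 0. Along this ray z = -7x1 - 7x2 changes by -7 per unit t, so z → −∞.

Unbounded — the objective can decrease without bound over the feasible region.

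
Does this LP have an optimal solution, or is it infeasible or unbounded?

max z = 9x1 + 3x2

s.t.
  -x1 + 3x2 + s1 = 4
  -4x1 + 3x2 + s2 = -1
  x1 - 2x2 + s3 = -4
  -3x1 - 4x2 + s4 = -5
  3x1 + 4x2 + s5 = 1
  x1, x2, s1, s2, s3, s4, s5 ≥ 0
The row 3x1 + 4x2 + s5 = 1 with s5 ≥ 0 requires 3x1 + 4x2 ≤ 1, while the row -3x1 - 4x2 + s4 = -5 with s4 ≥ 0 is equivalent to 3x1 + 4x2 ≥ 5. Together they would need 5 ≤ 3x1 + 4x2 ≤ 1, which is impossible since 5 > 1. No point satisfies all constraints.

Infeasible — the constraint set is empty.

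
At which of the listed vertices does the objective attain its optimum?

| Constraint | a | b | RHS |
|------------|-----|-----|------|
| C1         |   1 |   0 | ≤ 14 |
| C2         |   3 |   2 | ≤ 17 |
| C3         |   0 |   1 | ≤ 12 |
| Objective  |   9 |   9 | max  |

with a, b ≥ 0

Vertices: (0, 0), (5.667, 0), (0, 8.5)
(0, 8.5) with z = 76.5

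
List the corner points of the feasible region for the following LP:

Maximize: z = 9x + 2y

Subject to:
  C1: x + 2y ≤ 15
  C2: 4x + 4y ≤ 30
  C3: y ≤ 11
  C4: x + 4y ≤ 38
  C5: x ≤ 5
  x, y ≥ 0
Each vertex is the intersection of two constraint boundaries that also satisfies all remaining constraints:
  x = 0 and y = 0 → (0, 0)
  x = 5 and y = 0 → (5, 0)
  4x + 4y = 30 and x = 5 → (5, 2.5)
  x + 2y = 15 and 4x + 4y = 30 → (0, 7.5)

Vertices: (0, 0), (5, 0), (5, 2.5), (0, 7.5)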